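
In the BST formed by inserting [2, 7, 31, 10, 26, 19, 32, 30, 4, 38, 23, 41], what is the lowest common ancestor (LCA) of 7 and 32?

Tree insertion order: [2, 7, 31, 10, 26, 19, 32, 30, 4, 38, 23, 41]
Tree (level-order array): [2, None, 7, 4, 31, None, None, 10, 32, None, 26, None, 38, 19, 30, None, 41, None, 23]
In a BST, the LCA of p=7, q=32 is the first node v on the
root-to-leaf path with p <= v <= q (go left if both < v, right if both > v).
Walk from root:
  at 2: both 7 and 32 > 2, go right
  at 7: 7 <= 7 <= 32, this is the LCA
LCA = 7


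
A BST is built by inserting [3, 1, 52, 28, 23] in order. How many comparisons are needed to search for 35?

Search path for 35: 3 -> 52 -> 28
Found: False
Comparisons: 3


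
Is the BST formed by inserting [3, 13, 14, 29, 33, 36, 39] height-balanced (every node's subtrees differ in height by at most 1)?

Tree (level-order array): [3, None, 13, None, 14, None, 29, None, 33, None, 36, None, 39]
Definition: a tree is height-balanced if, at every node, |h(left) - h(right)| <= 1 (empty subtree has height -1).
Bottom-up per-node check:
  node 39: h_left=-1, h_right=-1, diff=0 [OK], height=0
  node 36: h_left=-1, h_right=0, diff=1 [OK], height=1
  node 33: h_left=-1, h_right=1, diff=2 [FAIL (|-1-1|=2 > 1)], height=2
  node 29: h_left=-1, h_right=2, diff=3 [FAIL (|-1-2|=3 > 1)], height=3
  node 14: h_left=-1, h_right=3, diff=4 [FAIL (|-1-3|=4 > 1)], height=4
  node 13: h_left=-1, h_right=4, diff=5 [FAIL (|-1-4|=5 > 1)], height=5
  node 3: h_left=-1, h_right=5, diff=6 [FAIL (|-1-5|=6 > 1)], height=6
Node 33 violates the condition: |-1 - 1| = 2 > 1.
Result: Not balanced


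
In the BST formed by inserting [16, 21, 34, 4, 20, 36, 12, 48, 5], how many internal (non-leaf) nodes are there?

Tree built from: [16, 21, 34, 4, 20, 36, 12, 48, 5]
Tree (level-order array): [16, 4, 21, None, 12, 20, 34, 5, None, None, None, None, 36, None, None, None, 48]
Rule: An internal node has at least one child.
Per-node child counts:
  node 16: 2 child(ren)
  node 4: 1 child(ren)
  node 12: 1 child(ren)
  node 5: 0 child(ren)
  node 21: 2 child(ren)
  node 20: 0 child(ren)
  node 34: 1 child(ren)
  node 36: 1 child(ren)
  node 48: 0 child(ren)
Matching nodes: [16, 4, 12, 21, 34, 36]
Count of internal (non-leaf) nodes: 6


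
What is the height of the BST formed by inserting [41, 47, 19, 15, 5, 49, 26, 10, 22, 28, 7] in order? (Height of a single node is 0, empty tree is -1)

Insertion order: [41, 47, 19, 15, 5, 49, 26, 10, 22, 28, 7]
Tree (level-order array): [41, 19, 47, 15, 26, None, 49, 5, None, 22, 28, None, None, None, 10, None, None, None, None, 7]
Compute height bottom-up (empty subtree = -1):
  height(7) = 1 + max(-1, -1) = 0
  height(10) = 1 + max(0, -1) = 1
  height(5) = 1 + max(-1, 1) = 2
  height(15) = 1 + max(2, -1) = 3
  height(22) = 1 + max(-1, -1) = 0
  height(28) = 1 + max(-1, -1) = 0
  height(26) = 1 + max(0, 0) = 1
  height(19) = 1 + max(3, 1) = 4
  height(49) = 1 + max(-1, -1) = 0
  height(47) = 1 + max(-1, 0) = 1
  height(41) = 1 + max(4, 1) = 5
Height = 5


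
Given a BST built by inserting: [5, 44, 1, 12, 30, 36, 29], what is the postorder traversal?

Tree insertion order: [5, 44, 1, 12, 30, 36, 29]
Tree (level-order array): [5, 1, 44, None, None, 12, None, None, 30, 29, 36]
Postorder traversal: [1, 29, 36, 30, 12, 44, 5]


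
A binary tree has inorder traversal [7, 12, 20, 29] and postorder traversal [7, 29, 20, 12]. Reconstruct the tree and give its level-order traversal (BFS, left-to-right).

Inorder:   [7, 12, 20, 29]
Postorder: [7, 29, 20, 12]
Algorithm: postorder visits root last, so walk postorder right-to-left;
each value is the root of the current inorder slice — split it at that
value, recurse on the right subtree first, then the left.
Recursive splits:
  root=12; inorder splits into left=[7], right=[20, 29]
  root=20; inorder splits into left=[], right=[29]
  root=29; inorder splits into left=[], right=[]
  root=7; inorder splits into left=[], right=[]
Reconstructed level-order: [12, 7, 20, 29]


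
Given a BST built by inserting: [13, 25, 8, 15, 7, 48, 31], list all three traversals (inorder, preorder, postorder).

Tree insertion order: [13, 25, 8, 15, 7, 48, 31]
Tree (level-order array): [13, 8, 25, 7, None, 15, 48, None, None, None, None, 31]
Inorder (L, root, R): [7, 8, 13, 15, 25, 31, 48]
Preorder (root, L, R): [13, 8, 7, 25, 15, 48, 31]
Postorder (L, R, root): [7, 8, 15, 31, 48, 25, 13]


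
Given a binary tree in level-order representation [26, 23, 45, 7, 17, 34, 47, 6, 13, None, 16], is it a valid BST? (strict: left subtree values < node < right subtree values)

Level-order array: [26, 23, 45, 7, 17, 34, 47, 6, 13, None, 16]
Validate using subtree bounds (lo, hi): at each node, require lo < value < hi,
then recurse left with hi=value and right with lo=value.
Preorder trace (stopping at first violation):
  at node 26 with bounds (-inf, +inf): OK
  at node 23 with bounds (-inf, 26): OK
  at node 7 with bounds (-inf, 23): OK
  at node 6 with bounds (-inf, 7): OK
  at node 13 with bounds (7, 23): OK
  at node 17 with bounds (23, 26): VIOLATION
Node 17 violates its bound: not (23 < 17 < 26).
Result: Not a valid BST


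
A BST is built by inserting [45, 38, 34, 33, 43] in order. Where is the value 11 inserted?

Starting tree (level order): [45, 38, None, 34, 43, 33]
Insertion path: 45 -> 38 -> 34 -> 33
Result: insert 11 as left child of 33
Final tree (level order): [45, 38, None, 34, 43, 33, None, None, None, 11]


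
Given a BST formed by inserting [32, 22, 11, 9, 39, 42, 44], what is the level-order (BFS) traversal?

Tree insertion order: [32, 22, 11, 9, 39, 42, 44]
Tree (level-order array): [32, 22, 39, 11, None, None, 42, 9, None, None, 44]
BFS from the root, enqueuing left then right child of each popped node:
  queue [32] -> pop 32, enqueue [22, 39], visited so far: [32]
  queue [22, 39] -> pop 22, enqueue [11], visited so far: [32, 22]
  queue [39, 11] -> pop 39, enqueue [42], visited so far: [32, 22, 39]
  queue [11, 42] -> pop 11, enqueue [9], visited so far: [32, 22, 39, 11]
  queue [42, 9] -> pop 42, enqueue [44], visited so far: [32, 22, 39, 11, 42]
  queue [9, 44] -> pop 9, enqueue [none], visited so far: [32, 22, 39, 11, 42, 9]
  queue [44] -> pop 44, enqueue [none], visited so far: [32, 22, 39, 11, 42, 9, 44]
Result: [32, 22, 39, 11, 42, 9, 44]


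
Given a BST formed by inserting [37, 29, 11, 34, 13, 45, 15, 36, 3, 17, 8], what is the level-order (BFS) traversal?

Tree insertion order: [37, 29, 11, 34, 13, 45, 15, 36, 3, 17, 8]
Tree (level-order array): [37, 29, 45, 11, 34, None, None, 3, 13, None, 36, None, 8, None, 15, None, None, None, None, None, 17]
BFS from the root, enqueuing left then right child of each popped node:
  queue [37] -> pop 37, enqueue [29, 45], visited so far: [37]
  queue [29, 45] -> pop 29, enqueue [11, 34], visited so far: [37, 29]
  queue [45, 11, 34] -> pop 45, enqueue [none], visited so far: [37, 29, 45]
  queue [11, 34] -> pop 11, enqueue [3, 13], visited so far: [37, 29, 45, 11]
  queue [34, 3, 13] -> pop 34, enqueue [36], visited so far: [37, 29, 45, 11, 34]
  queue [3, 13, 36] -> pop 3, enqueue [8], visited so far: [37, 29, 45, 11, 34, 3]
  queue [13, 36, 8] -> pop 13, enqueue [15], visited so far: [37, 29, 45, 11, 34, 3, 13]
  queue [36, 8, 15] -> pop 36, enqueue [none], visited so far: [37, 29, 45, 11, 34, 3, 13, 36]
  queue [8, 15] -> pop 8, enqueue [none], visited so far: [37, 29, 45, 11, 34, 3, 13, 36, 8]
  queue [15] -> pop 15, enqueue [17], visited so far: [37, 29, 45, 11, 34, 3, 13, 36, 8, 15]
  queue [17] -> pop 17, enqueue [none], visited so far: [37, 29, 45, 11, 34, 3, 13, 36, 8, 15, 17]
Result: [37, 29, 45, 11, 34, 3, 13, 36, 8, 15, 17]


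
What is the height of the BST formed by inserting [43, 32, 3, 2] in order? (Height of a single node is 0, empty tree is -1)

Insertion order: [43, 32, 3, 2]
Tree (level-order array): [43, 32, None, 3, None, 2]
Compute height bottom-up (empty subtree = -1):
  height(2) = 1 + max(-1, -1) = 0
  height(3) = 1 + max(0, -1) = 1
  height(32) = 1 + max(1, -1) = 2
  height(43) = 1 + max(2, -1) = 3
Height = 3


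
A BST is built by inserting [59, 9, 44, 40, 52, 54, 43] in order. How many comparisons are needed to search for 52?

Search path for 52: 59 -> 9 -> 44 -> 52
Found: True
Comparisons: 4


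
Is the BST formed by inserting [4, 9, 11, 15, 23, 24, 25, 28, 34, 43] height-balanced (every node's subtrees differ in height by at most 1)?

Tree (level-order array): [4, None, 9, None, 11, None, 15, None, 23, None, 24, None, 25, None, 28, None, 34, None, 43]
Definition: a tree is height-balanced if, at every node, |h(left) - h(right)| <= 1 (empty subtree has height -1).
Bottom-up per-node check:
  node 43: h_left=-1, h_right=-1, diff=0 [OK], height=0
  node 34: h_left=-1, h_right=0, diff=1 [OK], height=1
  node 28: h_left=-1, h_right=1, diff=2 [FAIL (|-1-1|=2 > 1)], height=2
  node 25: h_left=-1, h_right=2, diff=3 [FAIL (|-1-2|=3 > 1)], height=3
  node 24: h_left=-1, h_right=3, diff=4 [FAIL (|-1-3|=4 > 1)], height=4
  node 23: h_left=-1, h_right=4, diff=5 [FAIL (|-1-4|=5 > 1)], height=5
  node 15: h_left=-1, h_right=5, diff=6 [FAIL (|-1-5|=6 > 1)], height=6
  node 11: h_left=-1, h_right=6, diff=7 [FAIL (|-1-6|=7 > 1)], height=7
  node 9: h_left=-1, h_right=7, diff=8 [FAIL (|-1-7|=8 > 1)], height=8
  node 4: h_left=-1, h_right=8, diff=9 [FAIL (|-1-8|=9 > 1)], height=9
Node 28 violates the condition: |-1 - 1| = 2 > 1.
Result: Not balanced


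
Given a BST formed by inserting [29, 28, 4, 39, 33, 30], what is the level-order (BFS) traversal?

Tree insertion order: [29, 28, 4, 39, 33, 30]
Tree (level-order array): [29, 28, 39, 4, None, 33, None, None, None, 30]
BFS from the root, enqueuing left then right child of each popped node:
  queue [29] -> pop 29, enqueue [28, 39], visited so far: [29]
  queue [28, 39] -> pop 28, enqueue [4], visited so far: [29, 28]
  queue [39, 4] -> pop 39, enqueue [33], visited so far: [29, 28, 39]
  queue [4, 33] -> pop 4, enqueue [none], visited so far: [29, 28, 39, 4]
  queue [33] -> pop 33, enqueue [30], visited so far: [29, 28, 39, 4, 33]
  queue [30] -> pop 30, enqueue [none], visited so far: [29, 28, 39, 4, 33, 30]
Result: [29, 28, 39, 4, 33, 30]


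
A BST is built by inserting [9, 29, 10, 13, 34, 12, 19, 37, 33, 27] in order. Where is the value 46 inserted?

Starting tree (level order): [9, None, 29, 10, 34, None, 13, 33, 37, 12, 19, None, None, None, None, None, None, None, 27]
Insertion path: 9 -> 29 -> 34 -> 37
Result: insert 46 as right child of 37
Final tree (level order): [9, None, 29, 10, 34, None, 13, 33, 37, 12, 19, None, None, None, 46, None, None, None, 27]


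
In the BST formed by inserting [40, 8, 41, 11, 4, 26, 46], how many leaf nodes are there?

Tree built from: [40, 8, 41, 11, 4, 26, 46]
Tree (level-order array): [40, 8, 41, 4, 11, None, 46, None, None, None, 26]
Rule: A leaf has 0 children.
Per-node child counts:
  node 40: 2 child(ren)
  node 8: 2 child(ren)
  node 4: 0 child(ren)
  node 11: 1 child(ren)
  node 26: 0 child(ren)
  node 41: 1 child(ren)
  node 46: 0 child(ren)
Matching nodes: [4, 26, 46]
Count of leaf nodes: 3


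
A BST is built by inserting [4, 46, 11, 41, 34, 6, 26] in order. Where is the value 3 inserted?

Starting tree (level order): [4, None, 46, 11, None, 6, 41, None, None, 34, None, 26]
Insertion path: 4
Result: insert 3 as left child of 4
Final tree (level order): [4, 3, 46, None, None, 11, None, 6, 41, None, None, 34, None, 26]


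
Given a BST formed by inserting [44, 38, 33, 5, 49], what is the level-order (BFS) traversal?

Tree insertion order: [44, 38, 33, 5, 49]
Tree (level-order array): [44, 38, 49, 33, None, None, None, 5]
BFS from the root, enqueuing left then right child of each popped node:
  queue [44] -> pop 44, enqueue [38, 49], visited so far: [44]
  queue [38, 49] -> pop 38, enqueue [33], visited so far: [44, 38]
  queue [49, 33] -> pop 49, enqueue [none], visited so far: [44, 38, 49]
  queue [33] -> pop 33, enqueue [5], visited so far: [44, 38, 49, 33]
  queue [5] -> pop 5, enqueue [none], visited so far: [44, 38, 49, 33, 5]
Result: [44, 38, 49, 33, 5]


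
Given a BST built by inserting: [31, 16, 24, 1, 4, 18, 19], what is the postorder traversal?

Tree insertion order: [31, 16, 24, 1, 4, 18, 19]
Tree (level-order array): [31, 16, None, 1, 24, None, 4, 18, None, None, None, None, 19]
Postorder traversal: [4, 1, 19, 18, 24, 16, 31]


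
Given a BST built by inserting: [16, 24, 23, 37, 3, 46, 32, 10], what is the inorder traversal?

Tree insertion order: [16, 24, 23, 37, 3, 46, 32, 10]
Tree (level-order array): [16, 3, 24, None, 10, 23, 37, None, None, None, None, 32, 46]
Inorder traversal: [3, 10, 16, 23, 24, 32, 37, 46]


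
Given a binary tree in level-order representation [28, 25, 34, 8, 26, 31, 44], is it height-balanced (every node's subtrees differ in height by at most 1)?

Tree (level-order array): [28, 25, 34, 8, 26, 31, 44]
Definition: a tree is height-balanced if, at every node, |h(left) - h(right)| <= 1 (empty subtree has height -1).
Bottom-up per-node check:
  node 8: h_left=-1, h_right=-1, diff=0 [OK], height=0
  node 26: h_left=-1, h_right=-1, diff=0 [OK], height=0
  node 25: h_left=0, h_right=0, diff=0 [OK], height=1
  node 31: h_left=-1, h_right=-1, diff=0 [OK], height=0
  node 44: h_left=-1, h_right=-1, diff=0 [OK], height=0
  node 34: h_left=0, h_right=0, diff=0 [OK], height=1
  node 28: h_left=1, h_right=1, diff=0 [OK], height=2
All nodes satisfy the balance condition.
Result: Balanced


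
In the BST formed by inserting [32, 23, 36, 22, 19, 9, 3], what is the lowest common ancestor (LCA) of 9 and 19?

Tree insertion order: [32, 23, 36, 22, 19, 9, 3]
Tree (level-order array): [32, 23, 36, 22, None, None, None, 19, None, 9, None, 3]
In a BST, the LCA of p=9, q=19 is the first node v on the
root-to-leaf path with p <= v <= q (go left if both < v, right if both > v).
Walk from root:
  at 32: both 9 and 19 < 32, go left
  at 23: both 9 and 19 < 23, go left
  at 22: both 9 and 19 < 22, go left
  at 19: 9 <= 19 <= 19, this is the LCA
LCA = 19


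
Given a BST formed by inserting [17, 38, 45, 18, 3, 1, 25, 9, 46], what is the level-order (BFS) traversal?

Tree insertion order: [17, 38, 45, 18, 3, 1, 25, 9, 46]
Tree (level-order array): [17, 3, 38, 1, 9, 18, 45, None, None, None, None, None, 25, None, 46]
BFS from the root, enqueuing left then right child of each popped node:
  queue [17] -> pop 17, enqueue [3, 38], visited so far: [17]
  queue [3, 38] -> pop 3, enqueue [1, 9], visited so far: [17, 3]
  queue [38, 1, 9] -> pop 38, enqueue [18, 45], visited so far: [17, 3, 38]
  queue [1, 9, 18, 45] -> pop 1, enqueue [none], visited so far: [17, 3, 38, 1]
  queue [9, 18, 45] -> pop 9, enqueue [none], visited so far: [17, 3, 38, 1, 9]
  queue [18, 45] -> pop 18, enqueue [25], visited so far: [17, 3, 38, 1, 9, 18]
  queue [45, 25] -> pop 45, enqueue [46], visited so far: [17, 3, 38, 1, 9, 18, 45]
  queue [25, 46] -> pop 25, enqueue [none], visited so far: [17, 3, 38, 1, 9, 18, 45, 25]
  queue [46] -> pop 46, enqueue [none], visited so far: [17, 3, 38, 1, 9, 18, 45, 25, 46]
Result: [17, 3, 38, 1, 9, 18, 45, 25, 46]


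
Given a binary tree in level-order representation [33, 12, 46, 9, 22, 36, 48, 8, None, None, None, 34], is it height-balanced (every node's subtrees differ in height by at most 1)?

Tree (level-order array): [33, 12, 46, 9, 22, 36, 48, 8, None, None, None, 34]
Definition: a tree is height-balanced if, at every node, |h(left) - h(right)| <= 1 (empty subtree has height -1).
Bottom-up per-node check:
  node 8: h_left=-1, h_right=-1, diff=0 [OK], height=0
  node 9: h_left=0, h_right=-1, diff=1 [OK], height=1
  node 22: h_left=-1, h_right=-1, diff=0 [OK], height=0
  node 12: h_left=1, h_right=0, diff=1 [OK], height=2
  node 34: h_left=-1, h_right=-1, diff=0 [OK], height=0
  node 36: h_left=0, h_right=-1, diff=1 [OK], height=1
  node 48: h_left=-1, h_right=-1, diff=0 [OK], height=0
  node 46: h_left=1, h_right=0, diff=1 [OK], height=2
  node 33: h_left=2, h_right=2, diff=0 [OK], height=3
All nodes satisfy the balance condition.
Result: Balanced


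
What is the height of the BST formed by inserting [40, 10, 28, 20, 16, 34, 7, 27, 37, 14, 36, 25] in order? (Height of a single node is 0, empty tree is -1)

Insertion order: [40, 10, 28, 20, 16, 34, 7, 27, 37, 14, 36, 25]
Tree (level-order array): [40, 10, None, 7, 28, None, None, 20, 34, 16, 27, None, 37, 14, None, 25, None, 36]
Compute height bottom-up (empty subtree = -1):
  height(7) = 1 + max(-1, -1) = 0
  height(14) = 1 + max(-1, -1) = 0
  height(16) = 1 + max(0, -1) = 1
  height(25) = 1 + max(-1, -1) = 0
  height(27) = 1 + max(0, -1) = 1
  height(20) = 1 + max(1, 1) = 2
  height(36) = 1 + max(-1, -1) = 0
  height(37) = 1 + max(0, -1) = 1
  height(34) = 1 + max(-1, 1) = 2
  height(28) = 1 + max(2, 2) = 3
  height(10) = 1 + max(0, 3) = 4
  height(40) = 1 + max(4, -1) = 5
Height = 5


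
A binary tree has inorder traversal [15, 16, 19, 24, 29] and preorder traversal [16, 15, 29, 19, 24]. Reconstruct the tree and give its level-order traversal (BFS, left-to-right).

Inorder:  [15, 16, 19, 24, 29]
Preorder: [16, 15, 29, 19, 24]
Algorithm: preorder visits root first, so consume preorder in order;
for each root, split the current inorder slice at that value into
left-subtree inorder and right-subtree inorder, then recurse.
Recursive splits:
  root=16; inorder splits into left=[15], right=[19, 24, 29]
  root=15; inorder splits into left=[], right=[]
  root=29; inorder splits into left=[19, 24], right=[]
  root=19; inorder splits into left=[], right=[24]
  root=24; inorder splits into left=[], right=[]
Reconstructed level-order: [16, 15, 29, 19, 24]


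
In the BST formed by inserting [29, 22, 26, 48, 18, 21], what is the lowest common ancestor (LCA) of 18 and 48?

Tree insertion order: [29, 22, 26, 48, 18, 21]
Tree (level-order array): [29, 22, 48, 18, 26, None, None, None, 21]
In a BST, the LCA of p=18, q=48 is the first node v on the
root-to-leaf path with p <= v <= q (go left if both < v, right if both > v).
Walk from root:
  at 29: 18 <= 29 <= 48, this is the LCA
LCA = 29


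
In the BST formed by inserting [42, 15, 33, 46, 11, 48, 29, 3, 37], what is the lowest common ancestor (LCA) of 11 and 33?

Tree insertion order: [42, 15, 33, 46, 11, 48, 29, 3, 37]
Tree (level-order array): [42, 15, 46, 11, 33, None, 48, 3, None, 29, 37]
In a BST, the LCA of p=11, q=33 is the first node v on the
root-to-leaf path with p <= v <= q (go left if both < v, right if both > v).
Walk from root:
  at 42: both 11 and 33 < 42, go left
  at 15: 11 <= 15 <= 33, this is the LCA
LCA = 15


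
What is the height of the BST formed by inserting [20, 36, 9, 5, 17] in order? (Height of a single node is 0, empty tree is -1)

Insertion order: [20, 36, 9, 5, 17]
Tree (level-order array): [20, 9, 36, 5, 17]
Compute height bottom-up (empty subtree = -1):
  height(5) = 1 + max(-1, -1) = 0
  height(17) = 1 + max(-1, -1) = 0
  height(9) = 1 + max(0, 0) = 1
  height(36) = 1 + max(-1, -1) = 0
  height(20) = 1 + max(1, 0) = 2
Height = 2


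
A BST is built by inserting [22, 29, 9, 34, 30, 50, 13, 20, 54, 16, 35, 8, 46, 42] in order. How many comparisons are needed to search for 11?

Search path for 11: 22 -> 9 -> 13
Found: False
Comparisons: 3


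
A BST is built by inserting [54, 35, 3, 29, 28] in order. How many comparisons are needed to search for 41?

Search path for 41: 54 -> 35
Found: False
Comparisons: 2


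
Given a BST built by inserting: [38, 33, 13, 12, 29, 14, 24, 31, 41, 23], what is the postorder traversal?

Tree insertion order: [38, 33, 13, 12, 29, 14, 24, 31, 41, 23]
Tree (level-order array): [38, 33, 41, 13, None, None, None, 12, 29, None, None, 14, 31, None, 24, None, None, 23]
Postorder traversal: [12, 23, 24, 14, 31, 29, 13, 33, 41, 38]


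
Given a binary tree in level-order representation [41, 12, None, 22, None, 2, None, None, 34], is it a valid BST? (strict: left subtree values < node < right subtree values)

Level-order array: [41, 12, None, 22, None, 2, None, None, 34]
Validate using subtree bounds (lo, hi): at each node, require lo < value < hi,
then recurse left with hi=value and right with lo=value.
Preorder trace (stopping at first violation):
  at node 41 with bounds (-inf, +inf): OK
  at node 12 with bounds (-inf, 41): OK
  at node 22 with bounds (-inf, 12): VIOLATION
Node 22 violates its bound: not (-inf < 22 < 12).
Result: Not a valid BST


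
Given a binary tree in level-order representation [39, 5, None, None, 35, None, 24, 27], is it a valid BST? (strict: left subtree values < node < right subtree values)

Level-order array: [39, 5, None, None, 35, None, 24, 27]
Validate using subtree bounds (lo, hi): at each node, require lo < value < hi,
then recurse left with hi=value and right with lo=value.
Preorder trace (stopping at first violation):
  at node 39 with bounds (-inf, +inf): OK
  at node 5 with bounds (-inf, 39): OK
  at node 35 with bounds (5, 39): OK
  at node 24 with bounds (35, 39): VIOLATION
Node 24 violates its bound: not (35 < 24 < 39).
Result: Not a valid BST


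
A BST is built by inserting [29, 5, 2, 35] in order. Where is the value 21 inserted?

Starting tree (level order): [29, 5, 35, 2]
Insertion path: 29 -> 5
Result: insert 21 as right child of 5
Final tree (level order): [29, 5, 35, 2, 21]


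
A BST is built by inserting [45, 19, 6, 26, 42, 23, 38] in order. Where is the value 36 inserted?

Starting tree (level order): [45, 19, None, 6, 26, None, None, 23, 42, None, None, 38]
Insertion path: 45 -> 19 -> 26 -> 42 -> 38
Result: insert 36 as left child of 38
Final tree (level order): [45, 19, None, 6, 26, None, None, 23, 42, None, None, 38, None, 36]


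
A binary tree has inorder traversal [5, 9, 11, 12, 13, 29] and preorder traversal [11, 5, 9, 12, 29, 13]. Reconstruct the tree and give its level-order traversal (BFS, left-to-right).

Inorder:  [5, 9, 11, 12, 13, 29]
Preorder: [11, 5, 9, 12, 29, 13]
Algorithm: preorder visits root first, so consume preorder in order;
for each root, split the current inorder slice at that value into
left-subtree inorder and right-subtree inorder, then recurse.
Recursive splits:
  root=11; inorder splits into left=[5, 9], right=[12, 13, 29]
  root=5; inorder splits into left=[], right=[9]
  root=9; inorder splits into left=[], right=[]
  root=12; inorder splits into left=[], right=[13, 29]
  root=29; inorder splits into left=[13], right=[]
  root=13; inorder splits into left=[], right=[]
Reconstructed level-order: [11, 5, 12, 9, 29, 13]


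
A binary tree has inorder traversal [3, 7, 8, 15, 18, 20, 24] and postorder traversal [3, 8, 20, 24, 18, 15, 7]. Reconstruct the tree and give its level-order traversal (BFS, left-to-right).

Inorder:   [3, 7, 8, 15, 18, 20, 24]
Postorder: [3, 8, 20, 24, 18, 15, 7]
Algorithm: postorder visits root last, so walk postorder right-to-left;
each value is the root of the current inorder slice — split it at that
value, recurse on the right subtree first, then the left.
Recursive splits:
  root=7; inorder splits into left=[3], right=[8, 15, 18, 20, 24]
  root=15; inorder splits into left=[8], right=[18, 20, 24]
  root=18; inorder splits into left=[], right=[20, 24]
  root=24; inorder splits into left=[20], right=[]
  root=20; inorder splits into left=[], right=[]
  root=8; inorder splits into left=[], right=[]
  root=3; inorder splits into left=[], right=[]
Reconstructed level-order: [7, 3, 15, 8, 18, 24, 20]


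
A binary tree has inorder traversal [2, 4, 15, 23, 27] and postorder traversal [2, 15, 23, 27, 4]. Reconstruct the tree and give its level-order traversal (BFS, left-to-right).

Inorder:   [2, 4, 15, 23, 27]
Postorder: [2, 15, 23, 27, 4]
Algorithm: postorder visits root last, so walk postorder right-to-left;
each value is the root of the current inorder slice — split it at that
value, recurse on the right subtree first, then the left.
Recursive splits:
  root=4; inorder splits into left=[2], right=[15, 23, 27]
  root=27; inorder splits into left=[15, 23], right=[]
  root=23; inorder splits into left=[15], right=[]
  root=15; inorder splits into left=[], right=[]
  root=2; inorder splits into left=[], right=[]
Reconstructed level-order: [4, 2, 27, 23, 15]


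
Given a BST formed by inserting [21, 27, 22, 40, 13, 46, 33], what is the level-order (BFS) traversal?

Tree insertion order: [21, 27, 22, 40, 13, 46, 33]
Tree (level-order array): [21, 13, 27, None, None, 22, 40, None, None, 33, 46]
BFS from the root, enqueuing left then right child of each popped node:
  queue [21] -> pop 21, enqueue [13, 27], visited so far: [21]
  queue [13, 27] -> pop 13, enqueue [none], visited so far: [21, 13]
  queue [27] -> pop 27, enqueue [22, 40], visited so far: [21, 13, 27]
  queue [22, 40] -> pop 22, enqueue [none], visited so far: [21, 13, 27, 22]
  queue [40] -> pop 40, enqueue [33, 46], visited so far: [21, 13, 27, 22, 40]
  queue [33, 46] -> pop 33, enqueue [none], visited so far: [21, 13, 27, 22, 40, 33]
  queue [46] -> pop 46, enqueue [none], visited so far: [21, 13, 27, 22, 40, 33, 46]
Result: [21, 13, 27, 22, 40, 33, 46]


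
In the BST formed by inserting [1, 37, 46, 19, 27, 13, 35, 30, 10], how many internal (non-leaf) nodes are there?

Tree built from: [1, 37, 46, 19, 27, 13, 35, 30, 10]
Tree (level-order array): [1, None, 37, 19, 46, 13, 27, None, None, 10, None, None, 35, None, None, 30]
Rule: An internal node has at least one child.
Per-node child counts:
  node 1: 1 child(ren)
  node 37: 2 child(ren)
  node 19: 2 child(ren)
  node 13: 1 child(ren)
  node 10: 0 child(ren)
  node 27: 1 child(ren)
  node 35: 1 child(ren)
  node 30: 0 child(ren)
  node 46: 0 child(ren)
Matching nodes: [1, 37, 19, 13, 27, 35]
Count of internal (non-leaf) nodes: 6


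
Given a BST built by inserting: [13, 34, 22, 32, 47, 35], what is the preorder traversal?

Tree insertion order: [13, 34, 22, 32, 47, 35]
Tree (level-order array): [13, None, 34, 22, 47, None, 32, 35]
Preorder traversal: [13, 34, 22, 32, 47, 35]


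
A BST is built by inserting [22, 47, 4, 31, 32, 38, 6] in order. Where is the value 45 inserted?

Starting tree (level order): [22, 4, 47, None, 6, 31, None, None, None, None, 32, None, 38]
Insertion path: 22 -> 47 -> 31 -> 32 -> 38
Result: insert 45 as right child of 38
Final tree (level order): [22, 4, 47, None, 6, 31, None, None, None, None, 32, None, 38, None, 45]


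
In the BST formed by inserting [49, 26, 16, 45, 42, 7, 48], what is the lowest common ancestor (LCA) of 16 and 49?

Tree insertion order: [49, 26, 16, 45, 42, 7, 48]
Tree (level-order array): [49, 26, None, 16, 45, 7, None, 42, 48]
In a BST, the LCA of p=16, q=49 is the first node v on the
root-to-leaf path with p <= v <= q (go left if both < v, right if both > v).
Walk from root:
  at 49: 16 <= 49 <= 49, this is the LCA
LCA = 49


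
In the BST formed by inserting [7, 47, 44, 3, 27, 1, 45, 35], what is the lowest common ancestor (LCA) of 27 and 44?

Tree insertion order: [7, 47, 44, 3, 27, 1, 45, 35]
Tree (level-order array): [7, 3, 47, 1, None, 44, None, None, None, 27, 45, None, 35]
In a BST, the LCA of p=27, q=44 is the first node v on the
root-to-leaf path with p <= v <= q (go left if both < v, right if both > v).
Walk from root:
  at 7: both 27 and 44 > 7, go right
  at 47: both 27 and 44 < 47, go left
  at 44: 27 <= 44 <= 44, this is the LCA
LCA = 44


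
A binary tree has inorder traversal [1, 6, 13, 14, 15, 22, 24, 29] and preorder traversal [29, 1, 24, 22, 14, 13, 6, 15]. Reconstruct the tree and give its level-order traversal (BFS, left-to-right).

Inorder:  [1, 6, 13, 14, 15, 22, 24, 29]
Preorder: [29, 1, 24, 22, 14, 13, 6, 15]
Algorithm: preorder visits root first, so consume preorder in order;
for each root, split the current inorder slice at that value into
left-subtree inorder and right-subtree inorder, then recurse.
Recursive splits:
  root=29; inorder splits into left=[1, 6, 13, 14, 15, 22, 24], right=[]
  root=1; inorder splits into left=[], right=[6, 13, 14, 15, 22, 24]
  root=24; inorder splits into left=[6, 13, 14, 15, 22], right=[]
  root=22; inorder splits into left=[6, 13, 14, 15], right=[]
  root=14; inorder splits into left=[6, 13], right=[15]
  root=13; inorder splits into left=[6], right=[]
  root=6; inorder splits into left=[], right=[]
  root=15; inorder splits into left=[], right=[]
Reconstructed level-order: [29, 1, 24, 22, 14, 13, 15, 6]


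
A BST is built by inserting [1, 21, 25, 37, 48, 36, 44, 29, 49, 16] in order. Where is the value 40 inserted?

Starting tree (level order): [1, None, 21, 16, 25, None, None, None, 37, 36, 48, 29, None, 44, 49]
Insertion path: 1 -> 21 -> 25 -> 37 -> 48 -> 44
Result: insert 40 as left child of 44
Final tree (level order): [1, None, 21, 16, 25, None, None, None, 37, 36, 48, 29, None, 44, 49, None, None, 40]


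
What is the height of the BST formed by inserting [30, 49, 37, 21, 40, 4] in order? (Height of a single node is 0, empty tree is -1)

Insertion order: [30, 49, 37, 21, 40, 4]
Tree (level-order array): [30, 21, 49, 4, None, 37, None, None, None, None, 40]
Compute height bottom-up (empty subtree = -1):
  height(4) = 1 + max(-1, -1) = 0
  height(21) = 1 + max(0, -1) = 1
  height(40) = 1 + max(-1, -1) = 0
  height(37) = 1 + max(-1, 0) = 1
  height(49) = 1 + max(1, -1) = 2
  height(30) = 1 + max(1, 2) = 3
Height = 3


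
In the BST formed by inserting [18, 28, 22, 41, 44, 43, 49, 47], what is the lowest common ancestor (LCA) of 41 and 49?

Tree insertion order: [18, 28, 22, 41, 44, 43, 49, 47]
Tree (level-order array): [18, None, 28, 22, 41, None, None, None, 44, 43, 49, None, None, 47]
In a BST, the LCA of p=41, q=49 is the first node v on the
root-to-leaf path with p <= v <= q (go left if both < v, right if both > v).
Walk from root:
  at 18: both 41 and 49 > 18, go right
  at 28: both 41 and 49 > 28, go right
  at 41: 41 <= 41 <= 49, this is the LCA
LCA = 41


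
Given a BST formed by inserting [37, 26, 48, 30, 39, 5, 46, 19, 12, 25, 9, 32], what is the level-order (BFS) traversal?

Tree insertion order: [37, 26, 48, 30, 39, 5, 46, 19, 12, 25, 9, 32]
Tree (level-order array): [37, 26, 48, 5, 30, 39, None, None, 19, None, 32, None, 46, 12, 25, None, None, None, None, 9]
BFS from the root, enqueuing left then right child of each popped node:
  queue [37] -> pop 37, enqueue [26, 48], visited so far: [37]
  queue [26, 48] -> pop 26, enqueue [5, 30], visited so far: [37, 26]
  queue [48, 5, 30] -> pop 48, enqueue [39], visited so far: [37, 26, 48]
  queue [5, 30, 39] -> pop 5, enqueue [19], visited so far: [37, 26, 48, 5]
  queue [30, 39, 19] -> pop 30, enqueue [32], visited so far: [37, 26, 48, 5, 30]
  queue [39, 19, 32] -> pop 39, enqueue [46], visited so far: [37, 26, 48, 5, 30, 39]
  queue [19, 32, 46] -> pop 19, enqueue [12, 25], visited so far: [37, 26, 48, 5, 30, 39, 19]
  queue [32, 46, 12, 25] -> pop 32, enqueue [none], visited so far: [37, 26, 48, 5, 30, 39, 19, 32]
  queue [46, 12, 25] -> pop 46, enqueue [none], visited so far: [37, 26, 48, 5, 30, 39, 19, 32, 46]
  queue [12, 25] -> pop 12, enqueue [9], visited so far: [37, 26, 48, 5, 30, 39, 19, 32, 46, 12]
  queue [25, 9] -> pop 25, enqueue [none], visited so far: [37, 26, 48, 5, 30, 39, 19, 32, 46, 12, 25]
  queue [9] -> pop 9, enqueue [none], visited so far: [37, 26, 48, 5, 30, 39, 19, 32, 46, 12, 25, 9]
Result: [37, 26, 48, 5, 30, 39, 19, 32, 46, 12, 25, 9]


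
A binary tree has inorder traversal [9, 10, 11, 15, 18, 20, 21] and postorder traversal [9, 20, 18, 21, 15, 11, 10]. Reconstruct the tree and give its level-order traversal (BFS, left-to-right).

Inorder:   [9, 10, 11, 15, 18, 20, 21]
Postorder: [9, 20, 18, 21, 15, 11, 10]
Algorithm: postorder visits root last, so walk postorder right-to-left;
each value is the root of the current inorder slice — split it at that
value, recurse on the right subtree first, then the left.
Recursive splits:
  root=10; inorder splits into left=[9], right=[11, 15, 18, 20, 21]
  root=11; inorder splits into left=[], right=[15, 18, 20, 21]
  root=15; inorder splits into left=[], right=[18, 20, 21]
  root=21; inorder splits into left=[18, 20], right=[]
  root=18; inorder splits into left=[], right=[20]
  root=20; inorder splits into left=[], right=[]
  root=9; inorder splits into left=[], right=[]
Reconstructed level-order: [10, 9, 11, 15, 21, 18, 20]


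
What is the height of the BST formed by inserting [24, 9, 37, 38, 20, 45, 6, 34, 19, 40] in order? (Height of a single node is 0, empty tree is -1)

Insertion order: [24, 9, 37, 38, 20, 45, 6, 34, 19, 40]
Tree (level-order array): [24, 9, 37, 6, 20, 34, 38, None, None, 19, None, None, None, None, 45, None, None, 40]
Compute height bottom-up (empty subtree = -1):
  height(6) = 1 + max(-1, -1) = 0
  height(19) = 1 + max(-1, -1) = 0
  height(20) = 1 + max(0, -1) = 1
  height(9) = 1 + max(0, 1) = 2
  height(34) = 1 + max(-1, -1) = 0
  height(40) = 1 + max(-1, -1) = 0
  height(45) = 1 + max(0, -1) = 1
  height(38) = 1 + max(-1, 1) = 2
  height(37) = 1 + max(0, 2) = 3
  height(24) = 1 + max(2, 3) = 4
Height = 4


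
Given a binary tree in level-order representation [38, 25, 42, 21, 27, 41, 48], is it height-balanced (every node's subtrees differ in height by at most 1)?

Tree (level-order array): [38, 25, 42, 21, 27, 41, 48]
Definition: a tree is height-balanced if, at every node, |h(left) - h(right)| <= 1 (empty subtree has height -1).
Bottom-up per-node check:
  node 21: h_left=-1, h_right=-1, diff=0 [OK], height=0
  node 27: h_left=-1, h_right=-1, diff=0 [OK], height=0
  node 25: h_left=0, h_right=0, diff=0 [OK], height=1
  node 41: h_left=-1, h_right=-1, diff=0 [OK], height=0
  node 48: h_left=-1, h_right=-1, diff=0 [OK], height=0
  node 42: h_left=0, h_right=0, diff=0 [OK], height=1
  node 38: h_left=1, h_right=1, diff=0 [OK], height=2
All nodes satisfy the balance condition.
Result: Balanced


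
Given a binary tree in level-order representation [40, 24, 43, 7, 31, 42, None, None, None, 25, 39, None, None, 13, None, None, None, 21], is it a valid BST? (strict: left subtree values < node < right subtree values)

Level-order array: [40, 24, 43, 7, 31, 42, None, None, None, 25, 39, None, None, 13, None, None, None, 21]
Validate using subtree bounds (lo, hi): at each node, require lo < value < hi,
then recurse left with hi=value and right with lo=value.
Preorder trace (stopping at first violation):
  at node 40 with bounds (-inf, +inf): OK
  at node 24 with bounds (-inf, 40): OK
  at node 7 with bounds (-inf, 24): OK
  at node 31 with bounds (24, 40): OK
  at node 25 with bounds (24, 31): OK
  at node 13 with bounds (24, 25): VIOLATION
Node 13 violates its bound: not (24 < 13 < 25).
Result: Not a valid BST


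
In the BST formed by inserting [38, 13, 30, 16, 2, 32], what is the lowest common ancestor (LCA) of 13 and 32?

Tree insertion order: [38, 13, 30, 16, 2, 32]
Tree (level-order array): [38, 13, None, 2, 30, None, None, 16, 32]
In a BST, the LCA of p=13, q=32 is the first node v on the
root-to-leaf path with p <= v <= q (go left if both < v, right if both > v).
Walk from root:
  at 38: both 13 and 32 < 38, go left
  at 13: 13 <= 13 <= 32, this is the LCA
LCA = 13


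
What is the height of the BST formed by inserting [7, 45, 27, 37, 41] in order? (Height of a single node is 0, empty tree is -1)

Insertion order: [7, 45, 27, 37, 41]
Tree (level-order array): [7, None, 45, 27, None, None, 37, None, 41]
Compute height bottom-up (empty subtree = -1):
  height(41) = 1 + max(-1, -1) = 0
  height(37) = 1 + max(-1, 0) = 1
  height(27) = 1 + max(-1, 1) = 2
  height(45) = 1 + max(2, -1) = 3
  height(7) = 1 + max(-1, 3) = 4
Height = 4


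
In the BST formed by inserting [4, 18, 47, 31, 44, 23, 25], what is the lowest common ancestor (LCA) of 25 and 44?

Tree insertion order: [4, 18, 47, 31, 44, 23, 25]
Tree (level-order array): [4, None, 18, None, 47, 31, None, 23, 44, None, 25]
In a BST, the LCA of p=25, q=44 is the first node v on the
root-to-leaf path with p <= v <= q (go left if both < v, right if both > v).
Walk from root:
  at 4: both 25 and 44 > 4, go right
  at 18: both 25 and 44 > 18, go right
  at 47: both 25 and 44 < 47, go left
  at 31: 25 <= 31 <= 44, this is the LCA
LCA = 31


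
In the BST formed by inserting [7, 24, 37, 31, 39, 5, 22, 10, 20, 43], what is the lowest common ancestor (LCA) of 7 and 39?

Tree insertion order: [7, 24, 37, 31, 39, 5, 22, 10, 20, 43]
Tree (level-order array): [7, 5, 24, None, None, 22, 37, 10, None, 31, 39, None, 20, None, None, None, 43]
In a BST, the LCA of p=7, q=39 is the first node v on the
root-to-leaf path with p <= v <= q (go left if both < v, right if both > v).
Walk from root:
  at 7: 7 <= 7 <= 39, this is the LCA
LCA = 7


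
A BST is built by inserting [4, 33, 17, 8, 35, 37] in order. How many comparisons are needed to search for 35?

Search path for 35: 4 -> 33 -> 35
Found: True
Comparisons: 3


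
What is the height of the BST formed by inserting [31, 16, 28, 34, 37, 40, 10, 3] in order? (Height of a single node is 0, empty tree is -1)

Insertion order: [31, 16, 28, 34, 37, 40, 10, 3]
Tree (level-order array): [31, 16, 34, 10, 28, None, 37, 3, None, None, None, None, 40]
Compute height bottom-up (empty subtree = -1):
  height(3) = 1 + max(-1, -1) = 0
  height(10) = 1 + max(0, -1) = 1
  height(28) = 1 + max(-1, -1) = 0
  height(16) = 1 + max(1, 0) = 2
  height(40) = 1 + max(-1, -1) = 0
  height(37) = 1 + max(-1, 0) = 1
  height(34) = 1 + max(-1, 1) = 2
  height(31) = 1 + max(2, 2) = 3
Height = 3


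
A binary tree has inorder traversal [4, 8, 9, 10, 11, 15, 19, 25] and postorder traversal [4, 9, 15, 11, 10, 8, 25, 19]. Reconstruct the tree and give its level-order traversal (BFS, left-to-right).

Inorder:   [4, 8, 9, 10, 11, 15, 19, 25]
Postorder: [4, 9, 15, 11, 10, 8, 25, 19]
Algorithm: postorder visits root last, so walk postorder right-to-left;
each value is the root of the current inorder slice — split it at that
value, recurse on the right subtree first, then the left.
Recursive splits:
  root=19; inorder splits into left=[4, 8, 9, 10, 11, 15], right=[25]
  root=25; inorder splits into left=[], right=[]
  root=8; inorder splits into left=[4], right=[9, 10, 11, 15]
  root=10; inorder splits into left=[9], right=[11, 15]
  root=11; inorder splits into left=[], right=[15]
  root=15; inorder splits into left=[], right=[]
  root=9; inorder splits into left=[], right=[]
  root=4; inorder splits into left=[], right=[]
Reconstructed level-order: [19, 8, 25, 4, 10, 9, 11, 15]


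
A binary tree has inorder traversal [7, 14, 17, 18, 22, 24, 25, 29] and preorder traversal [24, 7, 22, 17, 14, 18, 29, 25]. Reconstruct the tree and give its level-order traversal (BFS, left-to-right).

Inorder:  [7, 14, 17, 18, 22, 24, 25, 29]
Preorder: [24, 7, 22, 17, 14, 18, 29, 25]
Algorithm: preorder visits root first, so consume preorder in order;
for each root, split the current inorder slice at that value into
left-subtree inorder and right-subtree inorder, then recurse.
Recursive splits:
  root=24; inorder splits into left=[7, 14, 17, 18, 22], right=[25, 29]
  root=7; inorder splits into left=[], right=[14, 17, 18, 22]
  root=22; inorder splits into left=[14, 17, 18], right=[]
  root=17; inorder splits into left=[14], right=[18]
  root=14; inorder splits into left=[], right=[]
  root=18; inorder splits into left=[], right=[]
  root=29; inorder splits into left=[25], right=[]
  root=25; inorder splits into left=[], right=[]
Reconstructed level-order: [24, 7, 29, 22, 25, 17, 14, 18]


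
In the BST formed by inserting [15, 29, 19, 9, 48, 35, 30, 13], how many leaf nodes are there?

Tree built from: [15, 29, 19, 9, 48, 35, 30, 13]
Tree (level-order array): [15, 9, 29, None, 13, 19, 48, None, None, None, None, 35, None, 30]
Rule: A leaf has 0 children.
Per-node child counts:
  node 15: 2 child(ren)
  node 9: 1 child(ren)
  node 13: 0 child(ren)
  node 29: 2 child(ren)
  node 19: 0 child(ren)
  node 48: 1 child(ren)
  node 35: 1 child(ren)
  node 30: 0 child(ren)
Matching nodes: [13, 19, 30]
Count of leaf nodes: 3


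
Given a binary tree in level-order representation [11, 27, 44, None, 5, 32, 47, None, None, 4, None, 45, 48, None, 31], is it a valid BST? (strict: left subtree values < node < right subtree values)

Level-order array: [11, 27, 44, None, 5, 32, 47, None, None, 4, None, 45, 48, None, 31]
Validate using subtree bounds (lo, hi): at each node, require lo < value < hi,
then recurse left with hi=value and right with lo=value.
Preorder trace (stopping at first violation):
  at node 11 with bounds (-inf, +inf): OK
  at node 27 with bounds (-inf, 11): VIOLATION
Node 27 violates its bound: not (-inf < 27 < 11).
Result: Not a valid BST
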